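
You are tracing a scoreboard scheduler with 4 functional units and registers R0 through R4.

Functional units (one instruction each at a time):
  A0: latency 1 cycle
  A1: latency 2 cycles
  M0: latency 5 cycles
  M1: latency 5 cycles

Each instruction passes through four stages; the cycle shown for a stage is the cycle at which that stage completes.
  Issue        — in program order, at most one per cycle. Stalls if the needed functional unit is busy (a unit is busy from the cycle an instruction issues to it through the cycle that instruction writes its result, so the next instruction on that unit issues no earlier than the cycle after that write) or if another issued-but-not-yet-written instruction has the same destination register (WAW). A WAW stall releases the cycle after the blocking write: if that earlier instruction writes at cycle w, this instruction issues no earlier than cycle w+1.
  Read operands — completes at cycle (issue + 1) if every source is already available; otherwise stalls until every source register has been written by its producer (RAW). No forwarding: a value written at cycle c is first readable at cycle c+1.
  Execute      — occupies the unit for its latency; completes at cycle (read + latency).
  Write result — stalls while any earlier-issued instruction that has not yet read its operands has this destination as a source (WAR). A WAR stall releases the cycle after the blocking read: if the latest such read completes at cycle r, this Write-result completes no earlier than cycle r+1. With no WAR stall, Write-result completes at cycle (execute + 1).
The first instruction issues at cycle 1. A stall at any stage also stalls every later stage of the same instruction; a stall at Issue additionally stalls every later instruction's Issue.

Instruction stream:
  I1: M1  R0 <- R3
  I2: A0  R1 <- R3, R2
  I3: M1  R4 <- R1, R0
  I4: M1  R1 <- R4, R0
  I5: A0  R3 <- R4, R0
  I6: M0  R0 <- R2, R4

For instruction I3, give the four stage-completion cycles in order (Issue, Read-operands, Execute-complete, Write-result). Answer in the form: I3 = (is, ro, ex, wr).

c1: I1 dispatched to M1
c2: I1 operands ready | I2 dispatched to A0
c3: I2 operands ready
c4: I2 complete
c5: R1←I2
c7: I1 complete
c8: R0←I1
c9: I3 dispatched to M1
c10: I3 operands ready
c15: I3 complete
c16: R4←I3
c17: I4 dispatched to M1
c18: I4 operands ready | I5 dispatched to A0
c19: I5 operands ready | I6 dispatched to M0
c20: I5 complete | I6 operands ready
c21: R3←I5
c23: I4 complete
c24: R1←I4
c25: I6 complete
c26: R0←I6

I3 = (9, 10, 15, 16)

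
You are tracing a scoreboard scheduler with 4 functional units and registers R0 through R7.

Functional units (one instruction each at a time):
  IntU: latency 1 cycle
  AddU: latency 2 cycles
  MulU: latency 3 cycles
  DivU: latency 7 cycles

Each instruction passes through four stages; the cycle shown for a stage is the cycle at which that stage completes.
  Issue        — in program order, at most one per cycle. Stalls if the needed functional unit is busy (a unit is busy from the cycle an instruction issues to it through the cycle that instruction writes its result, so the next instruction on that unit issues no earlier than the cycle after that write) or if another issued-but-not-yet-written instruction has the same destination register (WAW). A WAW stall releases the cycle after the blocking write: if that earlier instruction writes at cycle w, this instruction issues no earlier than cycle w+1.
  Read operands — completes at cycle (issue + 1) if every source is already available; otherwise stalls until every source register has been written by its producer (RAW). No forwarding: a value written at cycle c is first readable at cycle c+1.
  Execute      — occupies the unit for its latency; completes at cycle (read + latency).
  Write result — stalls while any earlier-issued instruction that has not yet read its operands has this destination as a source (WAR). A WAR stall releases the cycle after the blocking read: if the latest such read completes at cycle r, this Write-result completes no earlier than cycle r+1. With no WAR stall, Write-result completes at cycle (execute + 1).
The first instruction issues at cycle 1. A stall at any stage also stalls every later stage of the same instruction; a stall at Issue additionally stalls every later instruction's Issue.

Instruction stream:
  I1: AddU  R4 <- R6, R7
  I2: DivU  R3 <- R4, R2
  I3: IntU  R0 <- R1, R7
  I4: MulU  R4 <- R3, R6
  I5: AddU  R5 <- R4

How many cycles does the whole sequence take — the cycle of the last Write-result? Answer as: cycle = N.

I1  is:1  ro:2  ex:4  wr:5
I2  is:2  ro:6  ex:13  wr:14  — RAW R4: wait I1 write@5
I3  is:3  ro:4  ex:5  wr:6
I4  is:6  ro:15  ex:18  wr:19  — WAW R4: wait I1 write@5, RAW R3: wait I2 write@14
I5  is:7  ro:20  ex:22  wr:23  — RAW R4: wait I4 write@19

cycle = 23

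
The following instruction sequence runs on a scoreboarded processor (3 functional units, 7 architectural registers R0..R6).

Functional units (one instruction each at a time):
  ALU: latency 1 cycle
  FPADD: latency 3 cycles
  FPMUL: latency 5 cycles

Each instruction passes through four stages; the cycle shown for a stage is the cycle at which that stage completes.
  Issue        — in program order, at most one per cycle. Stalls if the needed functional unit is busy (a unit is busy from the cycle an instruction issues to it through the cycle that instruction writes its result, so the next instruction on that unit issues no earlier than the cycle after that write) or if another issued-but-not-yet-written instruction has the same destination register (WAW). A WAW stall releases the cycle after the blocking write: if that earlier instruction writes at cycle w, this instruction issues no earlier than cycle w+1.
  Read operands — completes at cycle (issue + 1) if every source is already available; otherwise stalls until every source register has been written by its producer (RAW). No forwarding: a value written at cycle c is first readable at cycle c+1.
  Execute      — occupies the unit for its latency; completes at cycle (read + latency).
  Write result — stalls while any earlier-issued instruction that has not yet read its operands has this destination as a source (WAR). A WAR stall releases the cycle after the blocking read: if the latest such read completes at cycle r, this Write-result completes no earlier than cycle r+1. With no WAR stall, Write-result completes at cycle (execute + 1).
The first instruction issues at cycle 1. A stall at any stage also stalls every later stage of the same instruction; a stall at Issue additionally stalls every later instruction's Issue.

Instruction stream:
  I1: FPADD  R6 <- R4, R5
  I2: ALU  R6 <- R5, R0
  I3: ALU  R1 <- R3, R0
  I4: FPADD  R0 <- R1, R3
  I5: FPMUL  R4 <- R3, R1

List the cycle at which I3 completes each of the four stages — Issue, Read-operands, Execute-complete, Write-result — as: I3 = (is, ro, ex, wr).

[1] I1 dispatched to FPADD
[2] I1 operands ready
[5] I1 complete
[6] R6←I1
[7] I2 dispatched to ALU
[8] I2 operands ready
[9] I2 complete
[10] R6←I2
[11] I3 dispatched to ALU
[12] I3 operands ready; I4 dispatched to FPADD
[13] I3 complete; I5 dispatched to FPMUL
[14] R1←I3
[15] I4 operands ready; I5 operands ready
[18] I4 complete
[19] R0←I4
[20] I5 complete
[21] R4←I5

I3 = (11, 12, 13, 14)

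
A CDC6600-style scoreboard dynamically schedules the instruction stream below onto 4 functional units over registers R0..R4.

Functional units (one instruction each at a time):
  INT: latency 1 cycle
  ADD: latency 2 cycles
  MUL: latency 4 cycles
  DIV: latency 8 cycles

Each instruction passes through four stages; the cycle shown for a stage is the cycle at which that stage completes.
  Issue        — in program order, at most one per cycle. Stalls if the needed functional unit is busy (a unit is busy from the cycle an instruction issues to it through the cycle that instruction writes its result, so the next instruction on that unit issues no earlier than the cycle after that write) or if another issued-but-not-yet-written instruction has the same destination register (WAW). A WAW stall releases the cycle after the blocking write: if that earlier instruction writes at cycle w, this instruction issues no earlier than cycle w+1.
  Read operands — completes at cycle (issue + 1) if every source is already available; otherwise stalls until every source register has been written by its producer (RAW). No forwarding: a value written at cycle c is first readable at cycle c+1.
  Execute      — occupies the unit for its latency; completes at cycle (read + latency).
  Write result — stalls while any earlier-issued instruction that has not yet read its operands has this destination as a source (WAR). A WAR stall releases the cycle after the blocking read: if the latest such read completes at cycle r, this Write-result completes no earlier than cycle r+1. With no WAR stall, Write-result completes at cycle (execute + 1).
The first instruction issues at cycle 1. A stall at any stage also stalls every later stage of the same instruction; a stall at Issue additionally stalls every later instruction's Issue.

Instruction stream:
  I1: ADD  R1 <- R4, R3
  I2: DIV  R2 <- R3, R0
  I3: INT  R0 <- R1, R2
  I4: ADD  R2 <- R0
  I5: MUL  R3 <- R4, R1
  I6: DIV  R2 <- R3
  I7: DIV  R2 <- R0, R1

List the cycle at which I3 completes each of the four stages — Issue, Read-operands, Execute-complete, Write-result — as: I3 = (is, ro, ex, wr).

I3 = (3, 13, 14, 15)

cycle 1: I1 issues→ADD
cycle 2: I1 reads; I2 issues→DIV
cycle 3: I2 reads; I3 issues→INT
cycle 4: I1 exec-done
cycle 5: I1 writes R1
cycle 11: I2 exec-done
cycle 12: I2 writes R2
cycle 13: I3 reads; I4 issues→ADD
cycle 14: I3 exec-done; I5 issues→MUL
cycle 15: I3 writes R0; I5 reads
cycle 16: I4 reads
cycle 18: I4 exec-done
cycle 19: I4 writes R2; I5 exec-done
cycle 20: I5 writes R3; I6 issues→DIV
cycle 21: I6 reads
cycle 29: I6 exec-done
cycle 30: I6 writes R2
cycle 31: I7 issues→DIV
cycle 32: I7 reads
cycle 40: I7 exec-done
cycle 41: I7 writes R2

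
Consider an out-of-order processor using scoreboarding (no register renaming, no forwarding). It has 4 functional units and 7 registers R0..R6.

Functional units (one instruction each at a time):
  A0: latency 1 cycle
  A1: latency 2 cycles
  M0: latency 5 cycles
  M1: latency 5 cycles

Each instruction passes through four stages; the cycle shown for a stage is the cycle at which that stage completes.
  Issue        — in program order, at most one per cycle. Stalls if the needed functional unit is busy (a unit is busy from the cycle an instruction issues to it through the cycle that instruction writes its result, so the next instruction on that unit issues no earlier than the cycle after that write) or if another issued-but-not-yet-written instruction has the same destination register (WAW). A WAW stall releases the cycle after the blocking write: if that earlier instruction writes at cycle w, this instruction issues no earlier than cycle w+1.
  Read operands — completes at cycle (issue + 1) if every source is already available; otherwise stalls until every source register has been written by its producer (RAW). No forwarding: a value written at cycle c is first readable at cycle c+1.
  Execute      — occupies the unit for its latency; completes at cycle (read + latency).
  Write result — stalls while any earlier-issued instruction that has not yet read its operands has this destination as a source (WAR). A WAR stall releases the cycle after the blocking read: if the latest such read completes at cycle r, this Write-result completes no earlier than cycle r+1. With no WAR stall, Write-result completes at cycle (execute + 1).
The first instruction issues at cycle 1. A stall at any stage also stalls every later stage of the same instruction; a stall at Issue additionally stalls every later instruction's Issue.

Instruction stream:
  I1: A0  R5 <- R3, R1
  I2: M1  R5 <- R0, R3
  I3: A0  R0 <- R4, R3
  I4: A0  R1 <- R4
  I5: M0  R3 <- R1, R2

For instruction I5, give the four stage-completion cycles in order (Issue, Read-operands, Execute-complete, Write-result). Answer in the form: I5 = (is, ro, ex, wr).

[1] I1 dispatched to A0
[2] I1 operands ready
[3] I1 complete
[4] R5←I1
[5] I2 dispatched to M1
[6] I2 operands ready | I3 dispatched to A0
[7] I3 operands ready
[8] I3 complete
[9] R0←I3
[10] I4 dispatched to A0
[11] I2 complete | I4 operands ready | I5 dispatched to M0
[12] R5←I2 | I4 complete
[13] R1←I4
[14] I5 operands ready
[19] I5 complete
[20] R3←I5

I5 = (11, 14, 19, 20)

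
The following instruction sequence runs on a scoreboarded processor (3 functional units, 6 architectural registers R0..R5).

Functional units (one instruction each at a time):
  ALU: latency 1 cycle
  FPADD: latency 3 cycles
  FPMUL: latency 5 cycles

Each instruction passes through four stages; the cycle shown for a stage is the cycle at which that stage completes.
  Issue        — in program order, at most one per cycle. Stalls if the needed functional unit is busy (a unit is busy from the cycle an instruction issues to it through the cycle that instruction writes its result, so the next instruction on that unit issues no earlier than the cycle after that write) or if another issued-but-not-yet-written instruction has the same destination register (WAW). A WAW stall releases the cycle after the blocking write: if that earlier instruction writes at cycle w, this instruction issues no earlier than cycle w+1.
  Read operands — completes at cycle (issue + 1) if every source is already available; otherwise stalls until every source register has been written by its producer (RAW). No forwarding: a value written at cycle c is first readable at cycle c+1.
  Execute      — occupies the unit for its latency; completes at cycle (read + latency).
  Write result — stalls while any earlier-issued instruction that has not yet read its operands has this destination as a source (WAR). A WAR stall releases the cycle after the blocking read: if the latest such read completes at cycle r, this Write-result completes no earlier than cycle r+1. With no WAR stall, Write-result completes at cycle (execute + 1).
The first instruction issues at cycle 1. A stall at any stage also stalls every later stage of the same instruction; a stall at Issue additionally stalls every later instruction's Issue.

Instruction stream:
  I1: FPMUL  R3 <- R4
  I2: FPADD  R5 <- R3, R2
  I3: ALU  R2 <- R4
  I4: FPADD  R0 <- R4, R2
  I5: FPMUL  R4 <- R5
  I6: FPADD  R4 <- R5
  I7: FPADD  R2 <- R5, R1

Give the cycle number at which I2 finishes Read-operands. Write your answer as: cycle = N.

cycle = 9

  I1 | 1 | 2 | 7 | 8
  I2 | 2 | 9 | 12 | 13   RAW R3: wait I1 write@8
  I3 | 3 | 4 | 5 | 10   WAR R2: wait I2 read@9
  I4 | 14 | 15 | 18 | 19   struct: FPADD busy until I2 writes@13
  I5 | 15 | 16 | 21 | 22
  I6 | 23 | 24 | 27 | 28   WAW R4: wait I5 write@22
  I7 | 29 | 30 | 33 | 34   struct: FPADD busy until I6 writes@28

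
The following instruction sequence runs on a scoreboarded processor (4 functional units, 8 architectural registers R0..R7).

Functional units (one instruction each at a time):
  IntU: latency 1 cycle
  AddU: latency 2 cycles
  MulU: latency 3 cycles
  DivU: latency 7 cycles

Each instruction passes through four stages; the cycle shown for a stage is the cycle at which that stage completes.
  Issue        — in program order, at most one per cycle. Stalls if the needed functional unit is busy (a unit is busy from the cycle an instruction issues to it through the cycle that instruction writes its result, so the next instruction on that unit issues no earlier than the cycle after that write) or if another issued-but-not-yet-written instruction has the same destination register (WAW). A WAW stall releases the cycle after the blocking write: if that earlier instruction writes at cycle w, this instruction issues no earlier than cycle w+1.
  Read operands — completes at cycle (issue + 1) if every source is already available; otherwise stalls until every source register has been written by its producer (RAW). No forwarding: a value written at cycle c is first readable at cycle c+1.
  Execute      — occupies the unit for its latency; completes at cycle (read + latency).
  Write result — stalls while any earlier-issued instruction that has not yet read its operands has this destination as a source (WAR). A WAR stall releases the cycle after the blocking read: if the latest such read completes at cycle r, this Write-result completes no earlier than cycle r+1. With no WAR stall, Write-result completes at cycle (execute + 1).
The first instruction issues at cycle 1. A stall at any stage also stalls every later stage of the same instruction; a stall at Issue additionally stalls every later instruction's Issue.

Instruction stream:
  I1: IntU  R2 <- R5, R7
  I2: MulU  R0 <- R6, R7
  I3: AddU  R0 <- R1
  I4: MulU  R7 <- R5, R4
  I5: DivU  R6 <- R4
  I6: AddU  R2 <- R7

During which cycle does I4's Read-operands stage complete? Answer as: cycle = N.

cycle = 10

  I1 | 1 | 2 | 3 | 4
  I2 | 2 | 3 | 6 | 7
  I3 | 8 | 9 | 11 | 12   WAW R0: wait I2 write@7
  I4 | 9 | 10 | 13 | 14
  I5 | 10 | 11 | 18 | 19
  I6 | 13 | 15 | 17 | 18   struct: AddU busy until I3 writes@12 · RAW R7: wait I4 write@14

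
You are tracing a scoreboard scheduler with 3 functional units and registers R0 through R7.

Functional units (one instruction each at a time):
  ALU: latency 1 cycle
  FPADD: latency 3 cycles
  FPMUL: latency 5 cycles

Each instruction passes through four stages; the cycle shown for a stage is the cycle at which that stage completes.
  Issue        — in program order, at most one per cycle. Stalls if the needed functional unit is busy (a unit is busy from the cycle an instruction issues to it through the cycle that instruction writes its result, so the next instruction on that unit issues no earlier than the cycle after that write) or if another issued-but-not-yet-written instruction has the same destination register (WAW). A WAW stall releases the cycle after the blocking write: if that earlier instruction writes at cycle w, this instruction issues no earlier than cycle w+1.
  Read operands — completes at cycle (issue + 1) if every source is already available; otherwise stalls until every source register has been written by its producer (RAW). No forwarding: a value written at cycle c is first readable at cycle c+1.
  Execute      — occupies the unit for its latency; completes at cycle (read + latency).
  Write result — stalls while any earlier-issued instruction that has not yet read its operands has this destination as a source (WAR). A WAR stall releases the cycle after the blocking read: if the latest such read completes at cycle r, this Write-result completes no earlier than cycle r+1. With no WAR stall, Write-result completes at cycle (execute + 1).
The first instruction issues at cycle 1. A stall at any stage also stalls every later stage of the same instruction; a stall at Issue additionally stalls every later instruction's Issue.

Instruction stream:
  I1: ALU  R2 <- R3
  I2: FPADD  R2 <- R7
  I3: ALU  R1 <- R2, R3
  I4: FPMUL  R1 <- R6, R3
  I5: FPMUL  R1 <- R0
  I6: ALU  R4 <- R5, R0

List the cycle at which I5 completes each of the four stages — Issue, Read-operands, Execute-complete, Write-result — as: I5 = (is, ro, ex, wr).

cycle 1: issue I1 (ALU)
cycle 2: I1 read-ops
cycle 3: I1 finished on ALU
cycle 4: I1→R2
cycle 5: issue I2 (FPADD)
cycle 6: I2 read-ops; issue I3 (ALU)
cycle 9: I2 finished on FPADD
cycle 10: I2→R2
cycle 11: I3 read-ops
cycle 12: I3 finished on ALU
cycle 13: I3→R1
cycle 14: issue I4 (FPMUL)
cycle 15: I4 read-ops
cycle 20: I4 finished on FPMUL
cycle 21: I4→R1
cycle 22: issue I5 (FPMUL)
cycle 23: I5 read-ops; issue I6 (ALU)
cycle 24: I6 read-ops
cycle 25: I6 finished on ALU
cycle 26: I6→R4
cycle 28: I5 finished on FPMUL
cycle 29: I5→R1

I5 = (22, 23, 28, 29)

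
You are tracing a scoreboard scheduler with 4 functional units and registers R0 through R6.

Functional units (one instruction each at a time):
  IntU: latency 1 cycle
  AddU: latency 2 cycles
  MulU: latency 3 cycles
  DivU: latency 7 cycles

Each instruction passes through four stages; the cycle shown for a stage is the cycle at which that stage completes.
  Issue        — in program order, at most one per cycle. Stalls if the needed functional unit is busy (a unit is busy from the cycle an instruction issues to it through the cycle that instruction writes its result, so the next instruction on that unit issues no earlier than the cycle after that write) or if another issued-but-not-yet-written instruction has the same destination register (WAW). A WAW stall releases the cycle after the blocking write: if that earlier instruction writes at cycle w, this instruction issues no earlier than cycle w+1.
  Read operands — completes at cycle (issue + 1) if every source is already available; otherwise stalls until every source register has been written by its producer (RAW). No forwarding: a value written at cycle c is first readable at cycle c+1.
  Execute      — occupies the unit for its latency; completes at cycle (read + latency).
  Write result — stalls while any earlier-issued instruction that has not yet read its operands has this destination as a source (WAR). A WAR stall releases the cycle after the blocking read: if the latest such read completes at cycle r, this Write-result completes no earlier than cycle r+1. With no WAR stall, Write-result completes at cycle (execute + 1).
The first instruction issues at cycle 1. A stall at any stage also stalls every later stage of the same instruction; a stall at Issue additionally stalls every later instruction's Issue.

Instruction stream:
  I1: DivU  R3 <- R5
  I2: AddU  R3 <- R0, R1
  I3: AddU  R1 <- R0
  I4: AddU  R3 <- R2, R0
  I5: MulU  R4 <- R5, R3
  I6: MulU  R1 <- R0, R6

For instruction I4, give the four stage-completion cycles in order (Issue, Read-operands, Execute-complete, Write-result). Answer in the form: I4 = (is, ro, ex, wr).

I4 = (21, 22, 24, 25)

1) issue 1, read 2, done 9, write 10
2) issue 11, read 12, done 14, write 15  <WAW R3: wait I1 write@10>
3) issue 16, read 17, done 19, write 20  <struct: AddU busy until I2 writes@15>
4) issue 21, read 22, done 24, write 25  <struct: AddU busy until I3 writes@20>
5) issue 22, read 26, done 29, write 30  <RAW R3: wait I4 write@25>
6) issue 31, read 32, done 35, write 36  <struct: MulU busy until I5 writes@30>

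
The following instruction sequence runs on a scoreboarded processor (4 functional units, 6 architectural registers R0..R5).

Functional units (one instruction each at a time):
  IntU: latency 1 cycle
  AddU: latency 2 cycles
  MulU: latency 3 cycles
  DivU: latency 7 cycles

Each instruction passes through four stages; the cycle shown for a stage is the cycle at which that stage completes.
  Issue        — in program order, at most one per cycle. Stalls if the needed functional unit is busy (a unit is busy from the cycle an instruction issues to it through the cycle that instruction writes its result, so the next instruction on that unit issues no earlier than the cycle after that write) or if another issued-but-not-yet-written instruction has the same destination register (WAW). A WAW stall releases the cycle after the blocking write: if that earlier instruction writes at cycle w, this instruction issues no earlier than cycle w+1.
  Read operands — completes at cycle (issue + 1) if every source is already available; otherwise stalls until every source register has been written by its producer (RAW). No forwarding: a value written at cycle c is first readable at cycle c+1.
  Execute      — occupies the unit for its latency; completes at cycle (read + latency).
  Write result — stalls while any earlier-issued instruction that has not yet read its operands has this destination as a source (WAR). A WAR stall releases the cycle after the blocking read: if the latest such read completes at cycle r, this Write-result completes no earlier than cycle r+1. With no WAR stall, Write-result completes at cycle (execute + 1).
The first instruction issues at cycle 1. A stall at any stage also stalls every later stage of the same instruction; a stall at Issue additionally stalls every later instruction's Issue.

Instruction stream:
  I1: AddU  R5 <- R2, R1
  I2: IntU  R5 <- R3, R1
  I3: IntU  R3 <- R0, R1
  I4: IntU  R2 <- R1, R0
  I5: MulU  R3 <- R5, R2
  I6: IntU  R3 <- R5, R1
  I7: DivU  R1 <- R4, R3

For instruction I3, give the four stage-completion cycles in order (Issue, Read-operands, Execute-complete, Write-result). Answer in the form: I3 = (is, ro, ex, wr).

I3 = (10, 11, 12, 13)

[I1] 1/2/4/5
[I2] 6/7/8/9  (WAW R5: wait I1 write@5)
[I3] 10/11/12/13  (struct: IntU busy until I2 writes@9)
[I4] 14/15/16/17  (struct: IntU busy until I3 writes@13)
[I5] 15/18/21/22  (RAW R2: wait I4 write@17)
[I6] 23/24/25/26  (WAW R3: wait I5 write@22)
[I7] 24/27/34/35  (RAW R3: wait I6 write@26)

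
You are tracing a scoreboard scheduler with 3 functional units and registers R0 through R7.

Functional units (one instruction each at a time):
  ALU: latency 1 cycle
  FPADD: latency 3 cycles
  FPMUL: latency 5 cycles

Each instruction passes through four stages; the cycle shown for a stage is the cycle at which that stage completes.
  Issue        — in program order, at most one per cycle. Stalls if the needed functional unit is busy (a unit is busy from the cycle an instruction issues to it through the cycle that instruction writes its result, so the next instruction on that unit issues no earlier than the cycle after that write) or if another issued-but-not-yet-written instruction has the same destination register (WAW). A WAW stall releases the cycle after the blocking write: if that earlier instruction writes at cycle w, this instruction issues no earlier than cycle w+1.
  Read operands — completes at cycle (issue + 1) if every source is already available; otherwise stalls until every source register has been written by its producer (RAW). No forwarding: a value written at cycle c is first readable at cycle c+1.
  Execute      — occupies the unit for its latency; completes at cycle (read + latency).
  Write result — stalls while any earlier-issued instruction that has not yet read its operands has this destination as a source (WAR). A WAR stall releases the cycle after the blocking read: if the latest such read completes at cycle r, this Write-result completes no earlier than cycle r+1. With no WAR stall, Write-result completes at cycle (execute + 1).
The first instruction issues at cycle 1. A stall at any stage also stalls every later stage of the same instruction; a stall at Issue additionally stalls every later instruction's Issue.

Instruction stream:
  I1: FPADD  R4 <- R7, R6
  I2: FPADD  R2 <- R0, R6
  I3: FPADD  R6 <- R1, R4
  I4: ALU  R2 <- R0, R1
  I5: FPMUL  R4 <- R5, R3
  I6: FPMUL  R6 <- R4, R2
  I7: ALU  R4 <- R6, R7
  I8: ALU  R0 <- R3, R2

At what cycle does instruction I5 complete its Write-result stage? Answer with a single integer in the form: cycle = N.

cycle = 22

c1: I1 dispatched to FPADD
c2: I1 operands ready
c5: I1 complete
c6: R4←I1
c7: I2 dispatched to FPADD
c8: I2 operands ready
c11: I2 complete
c12: R2←I2
c13: I3 dispatched to FPADD
c14: I3 operands ready, I4 dispatched to ALU
c15: I4 operands ready, I5 dispatched to FPMUL
c16: I4 complete, I5 operands ready
c17: I3 complete, R2←I4
c18: R6←I3
c21: I5 complete
c22: R4←I5
c23: I6 dispatched to FPMUL
c24: I6 operands ready, I7 dispatched to ALU
c29: I6 complete
c30: R6←I6
c31: I7 operands ready
c32: I7 complete
c33: R4←I7
c34: I8 dispatched to ALU
c35: I8 operands ready
c36: I8 complete
c37: R0←I8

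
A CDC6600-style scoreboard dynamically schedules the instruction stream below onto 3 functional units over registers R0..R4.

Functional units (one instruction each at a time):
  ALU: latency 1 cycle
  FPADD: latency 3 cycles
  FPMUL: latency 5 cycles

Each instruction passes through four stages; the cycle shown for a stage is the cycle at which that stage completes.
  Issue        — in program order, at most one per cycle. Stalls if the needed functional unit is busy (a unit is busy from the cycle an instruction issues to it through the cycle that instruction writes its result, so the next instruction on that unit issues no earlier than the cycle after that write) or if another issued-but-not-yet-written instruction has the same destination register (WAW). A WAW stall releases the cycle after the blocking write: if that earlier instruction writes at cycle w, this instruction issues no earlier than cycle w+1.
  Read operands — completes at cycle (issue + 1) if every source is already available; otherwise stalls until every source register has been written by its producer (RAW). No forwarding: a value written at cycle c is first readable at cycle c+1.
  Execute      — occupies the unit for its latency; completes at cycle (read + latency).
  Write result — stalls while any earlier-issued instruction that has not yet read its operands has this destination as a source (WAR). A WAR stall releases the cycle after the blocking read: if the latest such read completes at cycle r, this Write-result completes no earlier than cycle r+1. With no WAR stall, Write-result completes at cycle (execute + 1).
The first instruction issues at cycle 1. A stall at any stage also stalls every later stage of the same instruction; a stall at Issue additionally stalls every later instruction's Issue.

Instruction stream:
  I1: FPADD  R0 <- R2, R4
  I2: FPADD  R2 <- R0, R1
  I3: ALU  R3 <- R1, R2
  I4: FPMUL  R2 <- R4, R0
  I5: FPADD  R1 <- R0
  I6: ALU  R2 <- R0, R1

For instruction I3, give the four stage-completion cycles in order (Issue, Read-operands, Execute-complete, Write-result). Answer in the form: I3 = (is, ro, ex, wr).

cycle 1: I1→FPADD
cycle 2: I1 RO
cycle 5: I1 EX
cycle 6: I1 WR R0
cycle 7: I2→FPADD
cycle 8: I2 RO · I3→ALU
cycle 11: I2 EX
cycle 12: I2 WR R2
cycle 13: I3 RO · I4→FPMUL
cycle 14: I3 EX · I4 RO · I5→FPADD
cycle 15: I3 WR R3 · I5 RO
cycle 18: I5 EX
cycle 19: I4 EX · I5 WR R1
cycle 20: I4 WR R2
cycle 21: I6→ALU
cycle 22: I6 RO
cycle 23: I6 EX
cycle 24: I6 WR R2

I3 = (8, 13, 14, 15)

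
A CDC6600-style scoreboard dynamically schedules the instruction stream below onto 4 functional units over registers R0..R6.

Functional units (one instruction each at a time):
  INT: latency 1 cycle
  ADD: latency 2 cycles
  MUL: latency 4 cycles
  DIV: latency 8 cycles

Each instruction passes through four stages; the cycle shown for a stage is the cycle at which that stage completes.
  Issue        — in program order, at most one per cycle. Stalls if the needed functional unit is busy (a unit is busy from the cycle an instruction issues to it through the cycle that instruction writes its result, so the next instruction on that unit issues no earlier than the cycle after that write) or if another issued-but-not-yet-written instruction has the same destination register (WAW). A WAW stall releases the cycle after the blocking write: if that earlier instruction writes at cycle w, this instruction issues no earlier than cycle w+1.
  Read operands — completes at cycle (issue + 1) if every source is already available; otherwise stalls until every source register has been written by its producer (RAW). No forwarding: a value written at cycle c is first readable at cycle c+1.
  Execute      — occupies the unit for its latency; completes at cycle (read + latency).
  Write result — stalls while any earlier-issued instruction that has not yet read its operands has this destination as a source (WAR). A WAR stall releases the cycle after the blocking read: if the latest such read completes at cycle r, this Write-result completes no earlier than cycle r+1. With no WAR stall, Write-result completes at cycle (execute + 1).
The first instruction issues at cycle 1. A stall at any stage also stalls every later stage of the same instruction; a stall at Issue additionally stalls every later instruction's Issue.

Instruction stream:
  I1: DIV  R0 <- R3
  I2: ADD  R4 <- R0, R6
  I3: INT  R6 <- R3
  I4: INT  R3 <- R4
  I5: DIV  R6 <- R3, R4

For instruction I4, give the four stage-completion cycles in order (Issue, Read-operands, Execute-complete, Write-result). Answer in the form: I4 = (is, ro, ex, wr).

1) issue 1, read 2, done 10, write 11
2) issue 2, read 12, done 14, write 15  <RAW R0: wait I1 write@11>
3) issue 3, read 4, done 5, write 13  <WAR R6: wait I2 read@12>
4) issue 14, read 16, done 17, write 18  <struct: INT busy until I3 writes@13 / RAW R4: wait I2 write@15>
5) issue 15, read 19, done 27, write 28  <RAW R3: wait I4 write@18>

I4 = (14, 16, 17, 18)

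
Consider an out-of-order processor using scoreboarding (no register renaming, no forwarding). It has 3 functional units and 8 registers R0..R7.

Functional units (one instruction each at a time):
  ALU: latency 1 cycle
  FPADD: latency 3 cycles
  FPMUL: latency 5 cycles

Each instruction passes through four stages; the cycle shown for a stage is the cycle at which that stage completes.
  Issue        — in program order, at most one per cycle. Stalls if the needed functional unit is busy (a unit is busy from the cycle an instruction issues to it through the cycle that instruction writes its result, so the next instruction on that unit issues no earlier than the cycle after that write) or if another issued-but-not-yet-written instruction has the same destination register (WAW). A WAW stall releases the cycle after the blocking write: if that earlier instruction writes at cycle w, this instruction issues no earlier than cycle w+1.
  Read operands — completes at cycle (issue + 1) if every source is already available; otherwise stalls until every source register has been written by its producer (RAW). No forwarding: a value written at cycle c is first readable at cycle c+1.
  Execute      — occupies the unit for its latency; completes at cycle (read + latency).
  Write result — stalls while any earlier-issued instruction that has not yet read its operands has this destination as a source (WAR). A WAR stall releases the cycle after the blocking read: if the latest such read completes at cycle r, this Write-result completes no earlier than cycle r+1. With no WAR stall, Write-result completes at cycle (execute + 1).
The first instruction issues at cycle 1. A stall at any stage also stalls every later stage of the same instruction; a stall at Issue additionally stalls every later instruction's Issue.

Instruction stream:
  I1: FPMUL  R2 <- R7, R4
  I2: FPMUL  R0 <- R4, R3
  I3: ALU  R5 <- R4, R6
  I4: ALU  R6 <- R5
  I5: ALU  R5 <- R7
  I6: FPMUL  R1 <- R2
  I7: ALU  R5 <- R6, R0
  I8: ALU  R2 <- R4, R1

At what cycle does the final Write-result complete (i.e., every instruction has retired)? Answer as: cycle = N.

I1: IS=1 RO=2 EX=7 WR=8
I2: IS=9 RO=10 EX=15 WR=16  [struct: FPMUL busy until I1 writes@8]
I3: IS=10 RO=11 EX=12 WR=13
I4: IS=14 RO=15 EX=16 WR=17  [struct: ALU busy until I3 writes@13]
I5: IS=18 RO=19 EX=20 WR=21  [struct: ALU busy until I4 writes@17]
I6: IS=19 RO=20 EX=25 WR=26
I7: IS=22 RO=23 EX=24 WR=25  [struct: ALU busy until I5 writes@21]
I8: IS=26 RO=27 EX=28 WR=29  [struct: ALU busy until I7 writes@25]

cycle = 29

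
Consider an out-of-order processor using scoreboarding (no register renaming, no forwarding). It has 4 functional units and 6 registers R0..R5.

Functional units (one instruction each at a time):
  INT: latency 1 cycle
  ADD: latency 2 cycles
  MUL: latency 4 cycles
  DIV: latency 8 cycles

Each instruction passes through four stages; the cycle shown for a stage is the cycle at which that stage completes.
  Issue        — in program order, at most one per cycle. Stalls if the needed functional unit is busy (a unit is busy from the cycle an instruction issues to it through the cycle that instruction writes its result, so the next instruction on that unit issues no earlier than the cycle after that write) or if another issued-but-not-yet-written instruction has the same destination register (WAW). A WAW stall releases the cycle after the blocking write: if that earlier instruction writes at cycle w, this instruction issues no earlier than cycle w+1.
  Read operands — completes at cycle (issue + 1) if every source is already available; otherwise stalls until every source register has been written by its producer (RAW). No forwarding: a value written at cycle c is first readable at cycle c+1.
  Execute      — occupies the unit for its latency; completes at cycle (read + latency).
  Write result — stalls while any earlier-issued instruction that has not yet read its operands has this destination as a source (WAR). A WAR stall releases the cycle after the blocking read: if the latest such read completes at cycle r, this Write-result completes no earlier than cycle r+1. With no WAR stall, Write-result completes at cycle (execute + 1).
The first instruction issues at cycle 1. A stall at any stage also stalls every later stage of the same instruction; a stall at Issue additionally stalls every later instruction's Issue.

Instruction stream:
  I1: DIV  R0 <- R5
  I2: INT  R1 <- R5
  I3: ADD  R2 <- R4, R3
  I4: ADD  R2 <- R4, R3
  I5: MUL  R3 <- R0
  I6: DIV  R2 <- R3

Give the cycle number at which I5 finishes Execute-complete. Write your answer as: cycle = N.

  I1 | 1 | 2 | 10 | 11
  I2 | 2 | 3 | 4 | 5
  I3 | 3 | 4 | 6 | 7
  I4 | 8 | 9 | 11 | 12   struct: ADD busy until I3 writes@7
  I5 | 9 | 12 | 16 | 17   RAW R0: wait I1 write@11
  I6 | 13 | 18 | 26 | 27   WAW R2: wait I4 write@12 · RAW R3: wait I5 write@17

cycle = 16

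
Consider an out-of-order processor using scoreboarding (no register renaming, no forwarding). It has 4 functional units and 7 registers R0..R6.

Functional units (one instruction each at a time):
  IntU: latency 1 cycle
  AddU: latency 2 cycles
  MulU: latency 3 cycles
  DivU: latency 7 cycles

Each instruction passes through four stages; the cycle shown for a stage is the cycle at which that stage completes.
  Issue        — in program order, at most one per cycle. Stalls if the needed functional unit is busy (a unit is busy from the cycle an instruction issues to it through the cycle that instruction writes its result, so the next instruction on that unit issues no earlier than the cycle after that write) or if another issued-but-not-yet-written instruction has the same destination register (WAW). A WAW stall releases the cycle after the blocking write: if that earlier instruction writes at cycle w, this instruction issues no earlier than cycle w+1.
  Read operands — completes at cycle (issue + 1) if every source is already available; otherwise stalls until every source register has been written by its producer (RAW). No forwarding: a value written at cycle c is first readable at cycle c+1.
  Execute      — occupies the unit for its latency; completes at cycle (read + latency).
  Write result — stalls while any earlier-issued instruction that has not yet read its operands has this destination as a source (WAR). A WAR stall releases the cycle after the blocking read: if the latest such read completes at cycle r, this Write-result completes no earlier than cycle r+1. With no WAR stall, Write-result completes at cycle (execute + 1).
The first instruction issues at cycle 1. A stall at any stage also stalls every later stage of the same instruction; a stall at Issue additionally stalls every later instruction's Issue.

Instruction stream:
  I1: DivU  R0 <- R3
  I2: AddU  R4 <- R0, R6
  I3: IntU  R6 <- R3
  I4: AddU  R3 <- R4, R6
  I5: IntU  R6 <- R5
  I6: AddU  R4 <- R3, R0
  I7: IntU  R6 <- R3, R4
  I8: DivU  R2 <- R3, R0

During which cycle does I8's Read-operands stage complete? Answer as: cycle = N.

I1 -> (1, 2, 9, 10)
I2 -> (2, 11, 13, 14)  // RAW R0: wait I1 write@10
I3 -> (3, 4, 5, 12)  // WAR R6: wait I2 read@11
I4 -> (15, 16, 18, 19)  // struct: AddU busy until I2 writes@14
I5 -> (16, 17, 18, 19)
I6 -> (20, 21, 23, 24)  // struct: AddU busy until I4 writes@19
I7 -> (21, 25, 26, 27)  // RAW R4: wait I6 write@24
I8 -> (22, 23, 30, 31)

cycle = 23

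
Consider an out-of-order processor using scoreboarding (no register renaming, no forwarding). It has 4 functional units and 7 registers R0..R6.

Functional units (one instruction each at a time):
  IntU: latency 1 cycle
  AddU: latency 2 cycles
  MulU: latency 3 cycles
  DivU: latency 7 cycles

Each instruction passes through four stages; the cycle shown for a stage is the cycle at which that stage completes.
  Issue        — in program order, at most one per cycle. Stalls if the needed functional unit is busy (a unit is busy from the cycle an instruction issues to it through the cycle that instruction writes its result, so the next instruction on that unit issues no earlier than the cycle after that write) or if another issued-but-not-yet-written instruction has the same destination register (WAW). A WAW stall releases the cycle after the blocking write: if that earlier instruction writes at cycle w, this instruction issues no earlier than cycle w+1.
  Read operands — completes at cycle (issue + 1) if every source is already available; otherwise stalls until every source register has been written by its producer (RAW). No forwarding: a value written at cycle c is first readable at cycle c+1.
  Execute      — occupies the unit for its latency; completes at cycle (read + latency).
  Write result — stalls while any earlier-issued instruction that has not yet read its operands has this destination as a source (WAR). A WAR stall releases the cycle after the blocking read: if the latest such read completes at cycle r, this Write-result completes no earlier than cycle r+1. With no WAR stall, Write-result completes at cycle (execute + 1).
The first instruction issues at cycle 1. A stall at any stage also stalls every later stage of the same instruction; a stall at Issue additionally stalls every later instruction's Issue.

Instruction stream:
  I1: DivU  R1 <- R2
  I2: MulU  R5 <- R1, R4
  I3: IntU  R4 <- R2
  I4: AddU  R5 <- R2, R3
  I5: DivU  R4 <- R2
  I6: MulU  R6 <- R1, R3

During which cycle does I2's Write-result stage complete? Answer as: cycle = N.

cycle = 15

[1] I1 issues→DivU
[2] I1 reads; I2 issues→MulU
[3] I3 issues→IntU
[4] I3 reads
[5] I3 exec-done
[9] I1 exec-done
[10] I1 writes R1
[11] I2 reads
[12] I3 writes R4
[14] I2 exec-done
[15] I2 writes R5
[16] I4 issues→AddU
[17] I4 reads; I5 issues→DivU
[18] I5 reads; I6 issues→MulU
[19] I4 exec-done; I6 reads
[20] I4 writes R5
[22] I6 exec-done
[23] I6 writes R6
[25] I5 exec-done
[26] I5 writes R4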